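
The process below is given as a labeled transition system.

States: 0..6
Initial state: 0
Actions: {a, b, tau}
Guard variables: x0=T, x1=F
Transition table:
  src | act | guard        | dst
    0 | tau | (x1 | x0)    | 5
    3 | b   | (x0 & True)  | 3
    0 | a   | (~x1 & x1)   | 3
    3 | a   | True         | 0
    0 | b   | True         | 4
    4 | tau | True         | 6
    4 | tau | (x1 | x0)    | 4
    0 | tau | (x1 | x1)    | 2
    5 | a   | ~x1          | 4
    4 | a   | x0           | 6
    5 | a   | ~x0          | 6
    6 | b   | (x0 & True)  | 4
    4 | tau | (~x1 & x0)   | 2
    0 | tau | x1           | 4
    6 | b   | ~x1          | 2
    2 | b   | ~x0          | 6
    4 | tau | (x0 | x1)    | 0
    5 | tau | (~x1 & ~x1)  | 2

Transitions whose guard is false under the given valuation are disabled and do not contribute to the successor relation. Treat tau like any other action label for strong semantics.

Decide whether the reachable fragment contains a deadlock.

Answer: DEADLOCK at state 2

Analysis:
R = {0,2,4,5,6}
  0: b→4  tau→5  [deg 2]
  2: ∅  [deadlock]
  4: a→6  tau→0  tau→2  tau→4  tau→6  [deg 5]
  5: a→4  tau→2  [deg 2]
  6: b→2  b→4  [deg 2]
Path to 2: tau·tau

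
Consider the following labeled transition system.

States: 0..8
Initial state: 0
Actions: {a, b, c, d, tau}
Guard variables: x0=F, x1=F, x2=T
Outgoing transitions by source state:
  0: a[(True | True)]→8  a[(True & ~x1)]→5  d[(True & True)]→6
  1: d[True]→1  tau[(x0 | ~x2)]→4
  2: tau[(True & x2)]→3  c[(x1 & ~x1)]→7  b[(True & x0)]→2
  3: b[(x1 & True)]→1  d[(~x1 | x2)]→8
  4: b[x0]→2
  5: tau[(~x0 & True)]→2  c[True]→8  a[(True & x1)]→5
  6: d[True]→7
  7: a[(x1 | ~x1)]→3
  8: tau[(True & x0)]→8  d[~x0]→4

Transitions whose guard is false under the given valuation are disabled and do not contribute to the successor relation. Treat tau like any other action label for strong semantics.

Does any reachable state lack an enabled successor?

Answer: DEADLOCK at state 4

Working:
Reach set: {0,2,3,4,5,6,7,8}
  0: a→5  a→8  d→6  [deg 3]
  2: tau→3  [deg 1]
  3: d→8  [deg 1]
  4: ∅  [STUCK]
  5: c→8  tau→2  [deg 2]
  6: d→7  [deg 1]
  7: a→3  [deg 1]
  8: d→4  [deg 1]
witness 4: a·d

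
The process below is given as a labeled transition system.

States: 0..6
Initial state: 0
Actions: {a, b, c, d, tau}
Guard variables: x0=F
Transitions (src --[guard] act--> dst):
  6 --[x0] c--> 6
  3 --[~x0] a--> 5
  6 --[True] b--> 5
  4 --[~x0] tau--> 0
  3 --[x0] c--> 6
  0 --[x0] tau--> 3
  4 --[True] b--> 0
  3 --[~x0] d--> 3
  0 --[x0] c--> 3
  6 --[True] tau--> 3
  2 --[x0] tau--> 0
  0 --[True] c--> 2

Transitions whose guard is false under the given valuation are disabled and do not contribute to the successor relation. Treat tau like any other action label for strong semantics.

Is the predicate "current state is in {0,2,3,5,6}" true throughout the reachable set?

Answer: INVARIANT HOLDS

Trace:
Safe = {0,2,3,5,6}
Reach set: {0,2}
  0: safe
  2: safe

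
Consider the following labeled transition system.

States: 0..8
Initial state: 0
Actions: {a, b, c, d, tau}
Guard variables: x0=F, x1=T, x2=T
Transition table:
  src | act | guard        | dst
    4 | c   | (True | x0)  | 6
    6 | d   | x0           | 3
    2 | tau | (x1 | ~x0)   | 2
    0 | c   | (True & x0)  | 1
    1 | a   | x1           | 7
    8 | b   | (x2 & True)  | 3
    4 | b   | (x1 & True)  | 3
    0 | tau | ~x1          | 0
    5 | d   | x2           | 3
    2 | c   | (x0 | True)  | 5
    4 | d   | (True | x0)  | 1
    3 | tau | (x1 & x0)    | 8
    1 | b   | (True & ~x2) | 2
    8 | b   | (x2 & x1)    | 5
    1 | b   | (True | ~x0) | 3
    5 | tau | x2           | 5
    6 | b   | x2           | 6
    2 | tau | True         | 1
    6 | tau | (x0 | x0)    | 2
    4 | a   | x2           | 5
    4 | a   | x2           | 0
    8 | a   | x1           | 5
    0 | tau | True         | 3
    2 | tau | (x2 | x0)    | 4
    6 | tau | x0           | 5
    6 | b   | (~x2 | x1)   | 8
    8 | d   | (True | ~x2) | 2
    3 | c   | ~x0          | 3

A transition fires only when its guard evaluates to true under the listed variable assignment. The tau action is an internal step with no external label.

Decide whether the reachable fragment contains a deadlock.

R = {0,3}
  0: tau→3  [1 exit(s)]
  3: c→3  [1 exit(s)]

Answer: DEADLOCK-FREE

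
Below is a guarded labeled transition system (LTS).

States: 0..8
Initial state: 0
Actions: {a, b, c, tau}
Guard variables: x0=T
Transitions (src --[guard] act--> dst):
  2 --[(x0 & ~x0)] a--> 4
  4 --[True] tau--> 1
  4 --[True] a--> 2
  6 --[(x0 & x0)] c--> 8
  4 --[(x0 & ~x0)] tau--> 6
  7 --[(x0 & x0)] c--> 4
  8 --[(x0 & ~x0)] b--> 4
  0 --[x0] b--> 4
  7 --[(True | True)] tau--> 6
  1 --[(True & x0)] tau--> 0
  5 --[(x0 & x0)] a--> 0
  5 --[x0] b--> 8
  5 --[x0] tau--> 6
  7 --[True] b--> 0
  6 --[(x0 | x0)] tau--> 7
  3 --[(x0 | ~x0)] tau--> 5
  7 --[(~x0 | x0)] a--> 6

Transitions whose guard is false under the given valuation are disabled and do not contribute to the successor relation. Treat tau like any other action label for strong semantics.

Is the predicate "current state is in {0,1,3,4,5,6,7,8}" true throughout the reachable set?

Answer: INVARIANT VIOLATED at state 2

Analysis:
Inv-set: {0,1,3,4,5,6,7,8}
R = {0,1,2,4}
  0: ok
  1: ok
  2: VIOLATES
  4: ok
reach 2 via b·a — violates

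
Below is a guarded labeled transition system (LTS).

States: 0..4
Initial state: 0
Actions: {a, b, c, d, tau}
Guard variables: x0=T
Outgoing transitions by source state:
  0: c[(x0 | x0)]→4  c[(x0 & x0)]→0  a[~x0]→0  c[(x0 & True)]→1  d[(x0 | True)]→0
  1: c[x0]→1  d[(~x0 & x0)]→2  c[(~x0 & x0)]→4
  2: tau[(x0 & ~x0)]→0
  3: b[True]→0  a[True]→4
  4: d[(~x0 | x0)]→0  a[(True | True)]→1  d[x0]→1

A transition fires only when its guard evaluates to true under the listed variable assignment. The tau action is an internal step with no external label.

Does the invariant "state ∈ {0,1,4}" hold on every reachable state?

Safe = {0,1,4}
Reach set: {0,1,4}
  0: safe
  1: safe
  4: safe

Answer: INVARIANT HOLDS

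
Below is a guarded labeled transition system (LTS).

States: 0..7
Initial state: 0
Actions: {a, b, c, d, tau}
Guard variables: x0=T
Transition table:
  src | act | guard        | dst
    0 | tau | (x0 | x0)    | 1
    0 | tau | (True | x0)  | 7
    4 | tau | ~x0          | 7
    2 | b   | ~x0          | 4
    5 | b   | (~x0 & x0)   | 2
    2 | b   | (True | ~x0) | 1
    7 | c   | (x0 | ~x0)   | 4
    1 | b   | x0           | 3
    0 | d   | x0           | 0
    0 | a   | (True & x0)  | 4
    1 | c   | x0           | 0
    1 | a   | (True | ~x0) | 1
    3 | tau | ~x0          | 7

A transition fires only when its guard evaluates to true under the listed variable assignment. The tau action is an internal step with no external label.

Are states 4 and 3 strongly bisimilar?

Compute ~ classes (split until stable):
  round 0: {{0,1,2,3,4,5,6,7}}
  round 1: {{0},{1},{2},{3,4,5,6},{7}}
5 equivalence class(es) (converged in 2)
[4]={3,4,5,6}  [3]={3,4,5,6}

Answer: BISIMILAR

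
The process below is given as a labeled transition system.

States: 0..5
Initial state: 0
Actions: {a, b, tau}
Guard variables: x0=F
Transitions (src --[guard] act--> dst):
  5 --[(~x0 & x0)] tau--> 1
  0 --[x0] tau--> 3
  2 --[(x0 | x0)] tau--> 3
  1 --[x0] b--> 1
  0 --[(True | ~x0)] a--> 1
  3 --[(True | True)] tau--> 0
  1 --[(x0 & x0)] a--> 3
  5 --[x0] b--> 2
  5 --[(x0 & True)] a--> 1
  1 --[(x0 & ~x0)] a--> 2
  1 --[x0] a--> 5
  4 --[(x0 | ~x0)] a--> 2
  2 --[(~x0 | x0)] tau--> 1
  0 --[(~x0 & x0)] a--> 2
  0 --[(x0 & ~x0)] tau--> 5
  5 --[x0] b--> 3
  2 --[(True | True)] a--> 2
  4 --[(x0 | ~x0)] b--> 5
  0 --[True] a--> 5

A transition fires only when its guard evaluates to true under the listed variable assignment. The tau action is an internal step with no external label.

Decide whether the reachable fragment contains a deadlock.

R = {0,1,5}
  0: a→1  a→5  [deg 2]
  1: ∅  [deadlock]
  5: ∅  [deadlock]
Path to 1: a

Answer: DEADLOCK at state 1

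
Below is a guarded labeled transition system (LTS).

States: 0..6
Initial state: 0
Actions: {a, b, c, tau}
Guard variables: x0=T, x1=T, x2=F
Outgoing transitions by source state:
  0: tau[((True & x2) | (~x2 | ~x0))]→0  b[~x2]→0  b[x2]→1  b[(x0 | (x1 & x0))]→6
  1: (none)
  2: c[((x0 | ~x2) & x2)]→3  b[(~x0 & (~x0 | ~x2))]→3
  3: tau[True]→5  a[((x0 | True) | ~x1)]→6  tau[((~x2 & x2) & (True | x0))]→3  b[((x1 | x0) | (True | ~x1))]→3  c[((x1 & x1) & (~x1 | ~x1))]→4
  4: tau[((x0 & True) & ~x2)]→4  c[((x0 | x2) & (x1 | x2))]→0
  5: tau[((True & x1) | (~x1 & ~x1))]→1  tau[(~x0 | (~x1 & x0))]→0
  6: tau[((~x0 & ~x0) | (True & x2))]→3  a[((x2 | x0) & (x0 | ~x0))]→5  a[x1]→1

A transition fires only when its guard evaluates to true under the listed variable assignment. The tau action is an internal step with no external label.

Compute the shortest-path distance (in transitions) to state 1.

Answer: 2

Analysis:
BFS to 1:
  depth 0: {0}
  depth 1: {6}
  depth 2: {1,5}
1 enters at depth 2; path b·a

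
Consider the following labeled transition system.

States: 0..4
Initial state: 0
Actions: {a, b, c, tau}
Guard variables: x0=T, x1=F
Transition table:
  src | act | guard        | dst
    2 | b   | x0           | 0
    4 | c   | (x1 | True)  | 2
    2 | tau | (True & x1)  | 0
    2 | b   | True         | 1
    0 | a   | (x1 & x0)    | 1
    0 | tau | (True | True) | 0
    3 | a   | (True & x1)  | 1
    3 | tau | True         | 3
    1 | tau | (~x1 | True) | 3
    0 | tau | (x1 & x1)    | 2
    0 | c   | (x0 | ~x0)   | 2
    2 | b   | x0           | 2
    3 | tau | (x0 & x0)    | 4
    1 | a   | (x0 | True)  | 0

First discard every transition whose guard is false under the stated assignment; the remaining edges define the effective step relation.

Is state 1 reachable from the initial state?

Guard filter leaves 10 enabled edge(s).
depth 0: {0}
depth 1: {2}  total {0,2}
depth 2: {1}  total {0,1,2}
depth 3: {3}  total {0,1,2,3}
depth 4: {4}  total {0,1,2,3,4}
R = {0,1,2,3,4}
Path to 1: c·b

Answer: REACHABLE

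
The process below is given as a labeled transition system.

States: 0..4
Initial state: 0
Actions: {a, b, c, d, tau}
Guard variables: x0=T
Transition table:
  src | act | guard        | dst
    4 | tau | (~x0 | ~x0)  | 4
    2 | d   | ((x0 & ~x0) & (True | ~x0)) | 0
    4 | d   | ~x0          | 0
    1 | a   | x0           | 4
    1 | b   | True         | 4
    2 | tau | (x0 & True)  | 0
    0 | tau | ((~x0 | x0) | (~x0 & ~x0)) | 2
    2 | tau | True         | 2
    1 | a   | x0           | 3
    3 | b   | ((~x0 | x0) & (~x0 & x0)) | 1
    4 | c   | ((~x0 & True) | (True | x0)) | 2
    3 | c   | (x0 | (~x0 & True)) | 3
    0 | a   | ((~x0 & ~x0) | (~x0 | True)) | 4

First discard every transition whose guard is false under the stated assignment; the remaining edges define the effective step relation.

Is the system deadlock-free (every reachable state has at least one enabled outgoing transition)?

Answer: DEADLOCK-FREE

Analysis:
Reachable = {0,2,4}
  0: a→4  tau→2  [2 out]
  2: tau→0  tau→2  [2 out]
  4: c→2  [1 out]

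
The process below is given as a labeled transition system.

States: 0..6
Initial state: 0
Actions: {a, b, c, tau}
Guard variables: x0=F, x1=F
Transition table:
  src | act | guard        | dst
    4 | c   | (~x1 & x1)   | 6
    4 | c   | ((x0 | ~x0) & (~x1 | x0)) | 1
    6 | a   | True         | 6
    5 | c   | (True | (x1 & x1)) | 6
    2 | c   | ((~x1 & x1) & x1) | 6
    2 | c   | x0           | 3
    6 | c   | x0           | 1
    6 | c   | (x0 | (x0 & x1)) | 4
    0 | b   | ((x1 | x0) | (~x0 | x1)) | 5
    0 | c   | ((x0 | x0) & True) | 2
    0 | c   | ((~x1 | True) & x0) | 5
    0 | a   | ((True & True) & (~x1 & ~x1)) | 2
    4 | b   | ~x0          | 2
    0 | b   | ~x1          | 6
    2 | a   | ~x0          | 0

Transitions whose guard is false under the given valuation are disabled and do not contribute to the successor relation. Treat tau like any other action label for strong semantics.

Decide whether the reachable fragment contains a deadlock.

Answer: DEADLOCK-FREE

Working:
R = {0,2,5,6}
  0: a→2  b→5  b→6  [3 out]
  2: a→0  [1 out]
  5: c→6  [1 out]
  6: a→6  [1 out]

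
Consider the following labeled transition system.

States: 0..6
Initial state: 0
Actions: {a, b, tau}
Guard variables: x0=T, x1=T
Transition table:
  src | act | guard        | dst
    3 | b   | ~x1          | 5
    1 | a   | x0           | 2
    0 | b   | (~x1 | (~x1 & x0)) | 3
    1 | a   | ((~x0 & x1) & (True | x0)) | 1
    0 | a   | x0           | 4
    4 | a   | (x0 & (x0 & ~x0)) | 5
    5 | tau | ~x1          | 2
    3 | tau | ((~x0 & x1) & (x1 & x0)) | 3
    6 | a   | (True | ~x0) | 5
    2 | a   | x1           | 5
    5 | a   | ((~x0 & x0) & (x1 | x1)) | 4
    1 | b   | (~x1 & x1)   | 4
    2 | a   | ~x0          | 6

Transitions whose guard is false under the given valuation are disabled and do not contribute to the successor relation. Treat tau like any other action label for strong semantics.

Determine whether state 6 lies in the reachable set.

Answer: UNREACHABLE

Trace:
Guard filter leaves 4 enabled edge(s).
L0 = {0}
L1 = {4}  cumulative {0,4}
Reach set: {0,4}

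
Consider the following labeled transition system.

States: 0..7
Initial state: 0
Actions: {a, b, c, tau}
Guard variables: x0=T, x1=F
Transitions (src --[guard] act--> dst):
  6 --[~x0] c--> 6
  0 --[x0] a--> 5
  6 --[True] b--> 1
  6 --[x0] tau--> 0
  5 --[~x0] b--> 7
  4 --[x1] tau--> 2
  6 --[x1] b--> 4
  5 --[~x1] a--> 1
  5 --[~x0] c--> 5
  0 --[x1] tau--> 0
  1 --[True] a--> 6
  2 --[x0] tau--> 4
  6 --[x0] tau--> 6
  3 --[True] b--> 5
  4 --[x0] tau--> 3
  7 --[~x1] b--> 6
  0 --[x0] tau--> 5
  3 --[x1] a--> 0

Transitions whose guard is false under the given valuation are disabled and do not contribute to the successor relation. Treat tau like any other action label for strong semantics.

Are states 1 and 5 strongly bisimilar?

Answer: NOT BISIMILAR

Working:
Bisimulation quotient by refinement:
  π0 = {{0,1,2,3,4,5,6,7}}
  π1 = {{0},{1,5},{2,4},{3,7},{6}}
  π2 = {{0},{1},{2},{3},{4},{5},{6},{7}}
8 equivalence class(es) (converged in 3)
[1]={1}  [5]={5}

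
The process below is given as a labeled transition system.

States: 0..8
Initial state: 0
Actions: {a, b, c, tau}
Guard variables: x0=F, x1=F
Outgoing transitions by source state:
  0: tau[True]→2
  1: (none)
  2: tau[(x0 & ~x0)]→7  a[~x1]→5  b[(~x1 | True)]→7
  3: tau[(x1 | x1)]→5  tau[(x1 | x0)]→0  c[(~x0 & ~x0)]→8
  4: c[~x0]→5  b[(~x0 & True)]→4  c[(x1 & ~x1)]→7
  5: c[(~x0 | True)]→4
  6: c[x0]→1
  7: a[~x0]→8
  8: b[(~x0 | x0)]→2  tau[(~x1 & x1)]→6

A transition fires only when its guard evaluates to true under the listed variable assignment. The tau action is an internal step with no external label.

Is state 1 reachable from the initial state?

Answer: UNREACHABLE

Trace:
After dropping false guards: 9 live edges.
L0 = {0}
L1 = {2}  now seen {0,2}
L2 = {5,7}  now seen {0,2,5,7}
L3 = {4,8}  now seen {0,2,4,5,7,8}
R = {0,2,4,5,7,8}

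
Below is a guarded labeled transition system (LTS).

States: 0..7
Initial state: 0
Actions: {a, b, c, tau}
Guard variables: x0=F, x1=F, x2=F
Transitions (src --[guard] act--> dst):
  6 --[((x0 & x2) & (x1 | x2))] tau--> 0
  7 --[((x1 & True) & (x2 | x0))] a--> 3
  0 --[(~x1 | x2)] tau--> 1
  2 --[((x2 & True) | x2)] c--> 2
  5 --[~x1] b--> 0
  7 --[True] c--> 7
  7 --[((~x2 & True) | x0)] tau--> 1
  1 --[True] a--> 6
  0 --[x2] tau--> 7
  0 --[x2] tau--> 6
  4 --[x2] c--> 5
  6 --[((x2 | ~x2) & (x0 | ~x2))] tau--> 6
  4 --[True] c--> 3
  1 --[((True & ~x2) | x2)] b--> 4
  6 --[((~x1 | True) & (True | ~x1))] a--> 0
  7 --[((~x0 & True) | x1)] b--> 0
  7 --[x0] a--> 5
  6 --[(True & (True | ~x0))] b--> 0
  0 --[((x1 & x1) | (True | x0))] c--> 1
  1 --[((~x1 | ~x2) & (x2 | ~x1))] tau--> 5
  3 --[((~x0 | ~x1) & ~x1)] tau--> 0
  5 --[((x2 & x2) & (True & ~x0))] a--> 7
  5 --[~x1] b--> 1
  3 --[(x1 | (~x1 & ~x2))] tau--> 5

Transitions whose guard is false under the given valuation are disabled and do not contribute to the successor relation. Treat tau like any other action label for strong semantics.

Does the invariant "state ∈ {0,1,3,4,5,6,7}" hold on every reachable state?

Answer: INVARIANT HOLDS

Working:
Inv-set: {0,1,3,4,5,6,7}
Reach set: {0,1,3,4,5,6}
  0: ✓
  1: ✓
  3: ✓
  4: ✓
  5: ✓
  6: ✓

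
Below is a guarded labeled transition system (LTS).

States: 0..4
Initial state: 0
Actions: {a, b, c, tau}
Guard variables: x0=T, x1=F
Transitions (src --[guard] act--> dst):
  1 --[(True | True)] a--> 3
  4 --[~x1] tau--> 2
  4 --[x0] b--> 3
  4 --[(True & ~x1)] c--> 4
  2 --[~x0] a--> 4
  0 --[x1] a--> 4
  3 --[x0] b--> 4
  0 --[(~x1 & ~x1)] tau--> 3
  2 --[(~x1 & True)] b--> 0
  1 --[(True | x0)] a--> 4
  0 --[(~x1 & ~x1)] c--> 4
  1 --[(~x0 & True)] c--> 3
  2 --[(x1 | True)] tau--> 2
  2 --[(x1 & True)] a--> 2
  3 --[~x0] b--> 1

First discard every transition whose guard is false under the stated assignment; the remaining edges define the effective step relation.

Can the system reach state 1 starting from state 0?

Answer: UNREACHABLE

Trace:
Guard filter leaves 10 enabled edge(s).
depth 0: {0}
depth 1: {3,4}  now seen {0,3,4}
depth 2: {2}  now seen {0,2,3,4}
Reachable = {0,2,3,4}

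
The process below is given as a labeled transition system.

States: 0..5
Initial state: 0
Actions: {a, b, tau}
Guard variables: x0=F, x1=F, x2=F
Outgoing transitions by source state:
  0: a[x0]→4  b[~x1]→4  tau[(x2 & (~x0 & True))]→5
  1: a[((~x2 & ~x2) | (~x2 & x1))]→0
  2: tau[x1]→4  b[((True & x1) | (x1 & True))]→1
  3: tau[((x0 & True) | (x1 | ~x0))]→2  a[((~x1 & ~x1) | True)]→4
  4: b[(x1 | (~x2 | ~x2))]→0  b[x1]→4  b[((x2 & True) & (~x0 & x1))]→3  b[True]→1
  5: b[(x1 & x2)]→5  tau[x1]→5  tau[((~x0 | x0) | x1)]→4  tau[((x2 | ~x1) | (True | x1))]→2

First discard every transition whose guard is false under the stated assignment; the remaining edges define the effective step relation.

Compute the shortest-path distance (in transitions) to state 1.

BFS to 1:
  L0 = {0}
  L1 = {4}
  L2 = {1}
depth(1)=2, e.g. b·b

Answer: 2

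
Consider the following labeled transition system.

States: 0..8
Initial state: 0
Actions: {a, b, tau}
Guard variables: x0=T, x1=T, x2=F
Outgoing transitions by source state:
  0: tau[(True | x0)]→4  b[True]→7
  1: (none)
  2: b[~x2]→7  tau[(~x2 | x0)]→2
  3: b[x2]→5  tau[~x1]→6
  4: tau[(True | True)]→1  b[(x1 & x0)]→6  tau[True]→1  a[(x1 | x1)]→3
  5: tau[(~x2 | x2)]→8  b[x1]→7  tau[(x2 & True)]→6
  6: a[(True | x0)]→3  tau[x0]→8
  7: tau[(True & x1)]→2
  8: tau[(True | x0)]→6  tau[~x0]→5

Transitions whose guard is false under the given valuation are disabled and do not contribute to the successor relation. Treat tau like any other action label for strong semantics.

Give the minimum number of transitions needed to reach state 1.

BFS to 1:
  L0 = {0}
  L1 = {4,7}
  L2 = {1,2,3,6}
1 enters at depth 2; path tau·tau

Answer: 2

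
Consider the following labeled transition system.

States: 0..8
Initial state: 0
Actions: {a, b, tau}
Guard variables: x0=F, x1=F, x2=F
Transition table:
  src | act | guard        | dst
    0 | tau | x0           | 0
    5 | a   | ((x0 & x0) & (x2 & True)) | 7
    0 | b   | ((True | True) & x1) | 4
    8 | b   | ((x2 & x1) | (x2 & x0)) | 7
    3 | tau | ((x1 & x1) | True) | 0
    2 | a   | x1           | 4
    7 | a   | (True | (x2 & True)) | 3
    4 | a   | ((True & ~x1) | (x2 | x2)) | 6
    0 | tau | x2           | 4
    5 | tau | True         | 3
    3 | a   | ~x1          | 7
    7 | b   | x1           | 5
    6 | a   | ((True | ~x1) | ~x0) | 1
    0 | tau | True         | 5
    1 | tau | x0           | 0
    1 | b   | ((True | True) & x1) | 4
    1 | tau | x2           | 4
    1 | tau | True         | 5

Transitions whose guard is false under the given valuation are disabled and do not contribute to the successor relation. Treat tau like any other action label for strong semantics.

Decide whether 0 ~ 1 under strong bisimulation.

Answer: BISIMILAR

Analysis:
Compute ~ classes (split until stable):
  round 0: {{0,1,2,3,4,5,6,7,8}}
  round 1: {{0,1,5},{2,8},{3},{4,6,7}}
  round 2: {{0,1},{2,8},{3},{4},{5},{6},{7}}
stable after 3 split(s): 7 block(s)
class of 0: {0,1}; class of 1: {0,1}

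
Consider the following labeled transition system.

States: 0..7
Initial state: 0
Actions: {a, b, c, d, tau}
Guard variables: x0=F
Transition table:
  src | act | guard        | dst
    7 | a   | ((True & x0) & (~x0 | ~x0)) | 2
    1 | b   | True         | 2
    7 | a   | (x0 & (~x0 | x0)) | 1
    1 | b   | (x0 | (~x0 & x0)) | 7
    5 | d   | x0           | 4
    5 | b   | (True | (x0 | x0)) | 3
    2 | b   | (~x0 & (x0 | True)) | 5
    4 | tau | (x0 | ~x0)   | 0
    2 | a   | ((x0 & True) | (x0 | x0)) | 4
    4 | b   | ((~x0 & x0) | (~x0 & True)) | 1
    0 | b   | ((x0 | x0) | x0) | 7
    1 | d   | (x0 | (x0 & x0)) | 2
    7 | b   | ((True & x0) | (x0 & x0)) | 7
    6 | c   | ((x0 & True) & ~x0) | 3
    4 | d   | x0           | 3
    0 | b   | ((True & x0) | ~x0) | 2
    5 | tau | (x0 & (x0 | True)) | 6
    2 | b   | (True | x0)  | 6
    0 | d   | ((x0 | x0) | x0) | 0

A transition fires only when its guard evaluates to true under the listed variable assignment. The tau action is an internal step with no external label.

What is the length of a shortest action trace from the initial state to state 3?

Answer: 3

Working:
Layered search for 3:
  depth 0: {0}
  depth 1: {2}
  depth 2: {5,6}
  depth 3: {3}
3 enters at depth 3; path b·b·b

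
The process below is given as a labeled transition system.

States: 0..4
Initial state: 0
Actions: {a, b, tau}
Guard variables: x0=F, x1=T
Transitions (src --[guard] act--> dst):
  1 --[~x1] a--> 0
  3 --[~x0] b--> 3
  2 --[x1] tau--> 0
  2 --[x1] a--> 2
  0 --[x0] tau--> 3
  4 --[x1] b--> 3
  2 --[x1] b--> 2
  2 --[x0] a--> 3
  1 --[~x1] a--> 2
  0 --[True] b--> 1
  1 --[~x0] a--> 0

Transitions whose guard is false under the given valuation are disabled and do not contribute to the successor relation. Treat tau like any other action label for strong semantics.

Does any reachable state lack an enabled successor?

Answer: DEADLOCK-FREE

Working:
Reachable = {0,1}
  0: b→1  [1 exit(s)]
  1: a→0  [1 exit(s)]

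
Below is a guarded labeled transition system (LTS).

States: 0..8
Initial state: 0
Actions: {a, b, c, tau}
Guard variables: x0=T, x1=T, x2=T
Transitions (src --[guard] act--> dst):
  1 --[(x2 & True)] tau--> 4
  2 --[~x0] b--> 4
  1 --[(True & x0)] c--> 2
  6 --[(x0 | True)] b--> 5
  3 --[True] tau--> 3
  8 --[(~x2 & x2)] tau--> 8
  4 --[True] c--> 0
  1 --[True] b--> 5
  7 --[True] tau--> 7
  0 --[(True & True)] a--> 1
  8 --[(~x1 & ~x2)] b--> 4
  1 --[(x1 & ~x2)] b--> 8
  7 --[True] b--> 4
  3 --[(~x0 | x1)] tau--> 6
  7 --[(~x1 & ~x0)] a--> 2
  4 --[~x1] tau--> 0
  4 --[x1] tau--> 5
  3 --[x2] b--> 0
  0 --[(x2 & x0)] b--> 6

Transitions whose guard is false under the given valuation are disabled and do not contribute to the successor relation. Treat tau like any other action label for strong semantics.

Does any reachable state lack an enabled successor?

R = {0,1,2,4,5,6}
  0: a→1  b→6  [2 out]
  1: b→5  c→2  tau→4  [3 out]
  2: ∅  [STUCK]
  4: c→0  tau→5  [2 out]
  5: ∅  [STUCK]
  6: b→5  [1 out]
witness 2: a·c

Answer: DEADLOCK at state 2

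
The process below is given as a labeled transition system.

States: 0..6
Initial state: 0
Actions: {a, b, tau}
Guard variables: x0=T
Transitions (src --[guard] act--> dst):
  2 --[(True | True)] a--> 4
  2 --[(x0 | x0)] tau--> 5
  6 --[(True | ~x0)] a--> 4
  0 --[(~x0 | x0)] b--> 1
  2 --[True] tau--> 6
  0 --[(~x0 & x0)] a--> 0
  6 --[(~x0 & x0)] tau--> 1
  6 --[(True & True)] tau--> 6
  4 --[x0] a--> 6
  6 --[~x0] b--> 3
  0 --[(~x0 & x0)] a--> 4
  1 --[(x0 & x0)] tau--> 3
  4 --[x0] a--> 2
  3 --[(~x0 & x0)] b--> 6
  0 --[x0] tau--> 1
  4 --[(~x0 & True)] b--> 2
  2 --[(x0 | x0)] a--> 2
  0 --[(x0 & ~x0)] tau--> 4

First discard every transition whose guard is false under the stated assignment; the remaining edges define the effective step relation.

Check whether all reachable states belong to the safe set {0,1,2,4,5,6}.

Answer: INVARIANT VIOLATED at state 3

Working:
Safe = {0,1,2,4,5,6}
R = {0,1,3}
  0: safe
  1: safe
  3: outside
counterexample path to 3: b·tau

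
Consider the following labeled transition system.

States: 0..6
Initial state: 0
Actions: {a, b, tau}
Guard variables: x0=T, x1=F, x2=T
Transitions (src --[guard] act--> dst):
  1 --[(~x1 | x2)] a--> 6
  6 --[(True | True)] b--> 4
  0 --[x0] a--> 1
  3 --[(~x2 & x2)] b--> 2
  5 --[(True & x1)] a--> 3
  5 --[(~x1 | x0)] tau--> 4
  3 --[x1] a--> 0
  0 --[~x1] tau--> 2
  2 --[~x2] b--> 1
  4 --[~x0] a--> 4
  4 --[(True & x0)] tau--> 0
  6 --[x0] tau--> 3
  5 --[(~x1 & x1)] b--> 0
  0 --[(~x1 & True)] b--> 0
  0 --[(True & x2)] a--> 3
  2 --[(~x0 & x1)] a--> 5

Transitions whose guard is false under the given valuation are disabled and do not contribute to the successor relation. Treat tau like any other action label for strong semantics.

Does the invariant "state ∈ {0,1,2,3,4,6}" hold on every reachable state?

Allowed set {0,1,2,3,4,6}
Reach set: {0,1,2,3,4,6}
  0: ok
  1: ok
  2: ok
  3: ok
  4: ok
  6: ok

Answer: INVARIANT HOLDS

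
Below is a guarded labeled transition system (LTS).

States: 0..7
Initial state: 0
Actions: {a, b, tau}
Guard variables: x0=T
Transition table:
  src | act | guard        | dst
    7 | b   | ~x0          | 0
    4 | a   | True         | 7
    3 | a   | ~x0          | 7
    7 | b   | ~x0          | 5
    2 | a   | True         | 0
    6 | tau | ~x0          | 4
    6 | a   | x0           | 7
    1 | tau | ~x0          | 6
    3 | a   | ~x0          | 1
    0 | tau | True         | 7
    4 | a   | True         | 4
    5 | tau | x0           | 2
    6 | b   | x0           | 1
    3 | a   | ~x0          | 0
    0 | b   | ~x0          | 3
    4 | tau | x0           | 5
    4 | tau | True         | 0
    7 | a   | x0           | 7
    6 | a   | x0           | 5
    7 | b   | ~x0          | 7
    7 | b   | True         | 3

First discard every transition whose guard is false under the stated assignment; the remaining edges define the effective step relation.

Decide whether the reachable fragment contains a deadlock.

Answer: DEADLOCK at state 3

Analysis:
Reach set: {0,3,7}
  0: tau→7  [1 out]
  3: ∅  [STUCK]
  7: a→7  b→3  [2 out]
Path to 3: tau·b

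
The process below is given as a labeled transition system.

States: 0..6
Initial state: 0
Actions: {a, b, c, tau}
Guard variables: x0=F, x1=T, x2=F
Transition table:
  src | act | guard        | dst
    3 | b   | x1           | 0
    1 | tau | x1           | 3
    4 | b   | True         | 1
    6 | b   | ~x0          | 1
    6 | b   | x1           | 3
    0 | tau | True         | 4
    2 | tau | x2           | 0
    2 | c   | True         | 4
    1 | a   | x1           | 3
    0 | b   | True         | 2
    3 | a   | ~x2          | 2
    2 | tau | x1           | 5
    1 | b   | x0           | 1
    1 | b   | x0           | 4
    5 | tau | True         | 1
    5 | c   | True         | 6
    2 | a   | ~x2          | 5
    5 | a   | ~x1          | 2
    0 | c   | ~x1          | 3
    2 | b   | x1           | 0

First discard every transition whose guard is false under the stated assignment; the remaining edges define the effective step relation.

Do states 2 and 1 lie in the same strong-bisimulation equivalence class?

Refine partition for ~:
  round 0: {{0,1,2,3,4,5,6}}
  round 1: {{0},{1},{2},{3},{4,6},{5}}
  round 2: {{0},{1},{2},{3},{4},{5},{6}}
stable after 3 split(s): 7 block(s)
2∈{2}, 1∈{1}

Answer: NOT BISIMILAR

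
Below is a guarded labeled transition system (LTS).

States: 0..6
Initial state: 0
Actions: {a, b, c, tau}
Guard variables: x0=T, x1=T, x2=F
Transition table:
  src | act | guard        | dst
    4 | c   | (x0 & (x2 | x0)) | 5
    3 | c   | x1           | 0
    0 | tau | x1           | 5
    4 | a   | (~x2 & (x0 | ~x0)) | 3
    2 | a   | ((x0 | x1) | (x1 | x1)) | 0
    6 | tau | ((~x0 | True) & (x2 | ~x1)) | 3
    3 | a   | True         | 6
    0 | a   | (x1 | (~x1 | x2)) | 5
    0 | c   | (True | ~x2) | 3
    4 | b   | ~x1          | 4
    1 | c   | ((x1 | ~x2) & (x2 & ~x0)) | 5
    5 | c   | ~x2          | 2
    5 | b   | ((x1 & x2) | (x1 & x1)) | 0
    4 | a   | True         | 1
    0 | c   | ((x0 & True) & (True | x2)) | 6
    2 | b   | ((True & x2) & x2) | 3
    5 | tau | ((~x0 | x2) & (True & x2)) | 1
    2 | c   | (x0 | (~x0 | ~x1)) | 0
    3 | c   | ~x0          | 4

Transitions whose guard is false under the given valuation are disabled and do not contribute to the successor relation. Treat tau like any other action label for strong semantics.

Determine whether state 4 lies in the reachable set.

Answer: UNREACHABLE

Analysis:
13 transition(s) survive guard evaluation.
L0 = {0}
L1 = {3,5,6}  cumulative {0,3,5,6}
L2 = {2}  cumulative {0,2,3,5,6}
R = {0,2,3,5,6}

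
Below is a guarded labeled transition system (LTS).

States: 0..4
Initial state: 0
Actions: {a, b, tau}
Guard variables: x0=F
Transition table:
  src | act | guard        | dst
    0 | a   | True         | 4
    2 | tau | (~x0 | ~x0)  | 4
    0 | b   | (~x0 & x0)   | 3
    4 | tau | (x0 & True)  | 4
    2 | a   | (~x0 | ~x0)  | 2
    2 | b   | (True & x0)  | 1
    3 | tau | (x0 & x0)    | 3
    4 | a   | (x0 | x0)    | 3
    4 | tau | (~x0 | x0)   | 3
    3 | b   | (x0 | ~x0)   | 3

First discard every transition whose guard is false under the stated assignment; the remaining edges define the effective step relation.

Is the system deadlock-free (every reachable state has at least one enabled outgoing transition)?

R = {0,3,4}
  0: a→4  [deg 1]
  3: b→3  [deg 1]
  4: tau→3  [deg 1]

Answer: DEADLOCK-FREE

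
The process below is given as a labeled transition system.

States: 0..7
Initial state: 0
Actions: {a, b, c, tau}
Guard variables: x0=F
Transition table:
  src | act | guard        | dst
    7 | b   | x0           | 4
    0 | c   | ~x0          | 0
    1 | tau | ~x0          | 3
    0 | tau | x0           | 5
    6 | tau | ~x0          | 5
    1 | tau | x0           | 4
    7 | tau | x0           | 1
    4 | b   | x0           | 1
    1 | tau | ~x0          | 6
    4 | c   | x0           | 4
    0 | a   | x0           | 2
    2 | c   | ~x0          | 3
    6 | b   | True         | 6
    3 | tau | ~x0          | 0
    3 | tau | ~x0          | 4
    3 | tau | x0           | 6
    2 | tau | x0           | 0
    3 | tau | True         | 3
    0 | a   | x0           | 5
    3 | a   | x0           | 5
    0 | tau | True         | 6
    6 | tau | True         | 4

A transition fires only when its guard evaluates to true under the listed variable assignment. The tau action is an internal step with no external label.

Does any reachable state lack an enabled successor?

Reach set: {0,4,5,6}
  0: c→0  tau→6  [2 out]
  4: ∅  [STUCK]
  5: ∅  [STUCK]
  6: b→6  tau→4  tau→5  [3 out]
witness 4: tau·tau

Answer: DEADLOCK at state 4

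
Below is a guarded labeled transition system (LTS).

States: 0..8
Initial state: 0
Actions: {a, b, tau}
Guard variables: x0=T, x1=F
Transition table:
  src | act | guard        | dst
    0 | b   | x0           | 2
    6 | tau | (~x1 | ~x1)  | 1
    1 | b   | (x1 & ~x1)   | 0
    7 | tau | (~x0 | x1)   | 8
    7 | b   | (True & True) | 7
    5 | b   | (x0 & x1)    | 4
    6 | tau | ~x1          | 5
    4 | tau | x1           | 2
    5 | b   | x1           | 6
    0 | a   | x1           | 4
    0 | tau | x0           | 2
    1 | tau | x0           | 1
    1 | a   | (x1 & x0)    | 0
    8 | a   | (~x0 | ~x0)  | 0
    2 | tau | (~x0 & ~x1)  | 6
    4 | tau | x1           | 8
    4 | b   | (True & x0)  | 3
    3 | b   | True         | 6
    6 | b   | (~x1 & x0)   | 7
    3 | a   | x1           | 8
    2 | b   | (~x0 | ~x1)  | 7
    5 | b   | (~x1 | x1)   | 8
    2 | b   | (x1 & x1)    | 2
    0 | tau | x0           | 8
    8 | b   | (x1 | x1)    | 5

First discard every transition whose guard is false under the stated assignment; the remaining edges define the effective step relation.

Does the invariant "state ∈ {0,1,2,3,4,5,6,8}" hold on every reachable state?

Safe = {0,1,2,3,4,5,6,8}
Reach set: {0,2,7,8}
  0: safe
  2: safe
  7: outside
  8: safe
witness against invariant: b·b → 7

Answer: INVARIANT VIOLATED at state 7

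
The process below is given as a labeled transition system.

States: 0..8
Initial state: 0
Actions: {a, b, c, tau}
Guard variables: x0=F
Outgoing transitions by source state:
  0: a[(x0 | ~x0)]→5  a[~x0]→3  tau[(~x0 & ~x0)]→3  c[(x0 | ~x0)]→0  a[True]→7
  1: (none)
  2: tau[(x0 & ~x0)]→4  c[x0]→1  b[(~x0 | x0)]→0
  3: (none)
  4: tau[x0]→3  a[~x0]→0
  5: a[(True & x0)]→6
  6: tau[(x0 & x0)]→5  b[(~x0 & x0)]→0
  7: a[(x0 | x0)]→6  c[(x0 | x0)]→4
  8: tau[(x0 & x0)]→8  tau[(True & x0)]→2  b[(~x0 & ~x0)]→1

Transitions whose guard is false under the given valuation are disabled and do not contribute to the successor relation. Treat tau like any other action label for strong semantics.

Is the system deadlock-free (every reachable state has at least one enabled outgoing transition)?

Answer: DEADLOCK at state 3

Trace:
Reachable = {0,3,5,7}
  0: a→3  a→5  a→7  c→0  tau→3  [deg 5]
  3: ∅  [deadlock]
  5: ∅  [deadlock]
  7: ∅  [deadlock]
trace reaching 3: a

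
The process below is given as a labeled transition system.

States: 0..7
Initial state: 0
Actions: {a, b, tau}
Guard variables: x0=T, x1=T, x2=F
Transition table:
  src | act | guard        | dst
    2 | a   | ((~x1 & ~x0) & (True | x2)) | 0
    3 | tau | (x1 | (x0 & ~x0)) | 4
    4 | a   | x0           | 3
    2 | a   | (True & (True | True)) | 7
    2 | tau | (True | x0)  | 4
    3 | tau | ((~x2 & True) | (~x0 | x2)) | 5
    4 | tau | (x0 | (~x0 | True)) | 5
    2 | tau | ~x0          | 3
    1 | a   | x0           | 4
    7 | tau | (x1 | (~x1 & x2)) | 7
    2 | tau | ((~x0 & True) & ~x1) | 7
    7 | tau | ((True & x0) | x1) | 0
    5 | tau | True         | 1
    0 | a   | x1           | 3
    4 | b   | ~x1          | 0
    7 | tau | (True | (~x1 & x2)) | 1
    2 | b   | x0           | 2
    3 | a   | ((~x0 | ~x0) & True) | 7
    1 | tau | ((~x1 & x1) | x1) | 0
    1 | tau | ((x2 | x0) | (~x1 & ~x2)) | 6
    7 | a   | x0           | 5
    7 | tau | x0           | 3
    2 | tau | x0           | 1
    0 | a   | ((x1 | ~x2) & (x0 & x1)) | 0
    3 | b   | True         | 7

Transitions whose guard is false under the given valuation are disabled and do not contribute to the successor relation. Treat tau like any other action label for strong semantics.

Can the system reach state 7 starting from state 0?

Answer: REACHABLE

Working:
20 transition(s) survive guard evaluation.
depth 0: {0}
depth 1: {3}  total {0,3}
depth 2: {4,5,7}  total {0,3,4,5,7}
depth 3: {1}  total {0,1,3,4,5,7}
depth 4: {6}  total {0,1,3,4,5,6,7}
Reach set: {0,1,3,4,5,6,7}
trace reaching 7: a·b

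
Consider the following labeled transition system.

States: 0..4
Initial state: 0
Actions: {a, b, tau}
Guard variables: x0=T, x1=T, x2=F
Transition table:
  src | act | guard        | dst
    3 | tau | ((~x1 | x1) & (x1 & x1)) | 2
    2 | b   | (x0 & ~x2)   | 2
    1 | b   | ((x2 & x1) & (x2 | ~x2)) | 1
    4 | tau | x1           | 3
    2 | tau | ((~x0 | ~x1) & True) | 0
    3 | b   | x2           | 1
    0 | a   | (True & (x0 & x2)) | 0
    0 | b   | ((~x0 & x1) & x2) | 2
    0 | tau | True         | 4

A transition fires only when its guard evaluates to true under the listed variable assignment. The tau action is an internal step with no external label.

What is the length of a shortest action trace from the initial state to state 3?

Answer: 2

Trace:
Layered search for 3:
  Layer 0: {0}
  Layer 1: {4}
  Layer 2: {3}
3 enters at depth 2; path tau·tau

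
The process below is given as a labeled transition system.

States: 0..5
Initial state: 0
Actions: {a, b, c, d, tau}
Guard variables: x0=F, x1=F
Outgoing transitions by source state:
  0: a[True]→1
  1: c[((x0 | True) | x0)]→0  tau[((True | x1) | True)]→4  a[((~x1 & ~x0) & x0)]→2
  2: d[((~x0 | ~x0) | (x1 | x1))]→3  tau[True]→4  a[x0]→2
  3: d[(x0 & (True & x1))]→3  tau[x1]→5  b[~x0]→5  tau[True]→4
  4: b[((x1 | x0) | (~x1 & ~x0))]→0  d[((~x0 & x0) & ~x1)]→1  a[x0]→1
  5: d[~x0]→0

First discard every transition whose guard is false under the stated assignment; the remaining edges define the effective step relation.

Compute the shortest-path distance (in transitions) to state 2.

Answer: UNREACHABLE

Trace:
Layered search for 2:
  Layer 0: {0}
  Layer 1: {1}
  Layer 2: {4}
2 never appears.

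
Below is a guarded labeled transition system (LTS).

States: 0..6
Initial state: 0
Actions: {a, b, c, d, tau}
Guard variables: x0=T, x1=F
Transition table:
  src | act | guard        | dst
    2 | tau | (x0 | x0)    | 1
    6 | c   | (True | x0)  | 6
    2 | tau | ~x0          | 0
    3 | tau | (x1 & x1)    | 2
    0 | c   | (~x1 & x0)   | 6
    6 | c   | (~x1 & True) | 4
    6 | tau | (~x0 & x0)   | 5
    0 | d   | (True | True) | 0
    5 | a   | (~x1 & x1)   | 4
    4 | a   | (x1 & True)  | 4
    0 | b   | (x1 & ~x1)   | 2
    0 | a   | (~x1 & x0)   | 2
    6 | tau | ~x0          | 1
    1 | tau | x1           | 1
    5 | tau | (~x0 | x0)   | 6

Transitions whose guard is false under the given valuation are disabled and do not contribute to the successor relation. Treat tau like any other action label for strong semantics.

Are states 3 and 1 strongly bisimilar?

Answer: BISIMILAR

Analysis:
Compute ~ classes (split until stable):
  π0 = {{0,1,2,3,4,5,6}}
  π1 = {{0},{1,3,4},{2,5},{6}}
  π2 = {{0},{1,3,4},{2},{5},{6}}
5 equivalence class(es) (converged in 3)
class of 3: {1,3,4}; class of 1: {1,3,4}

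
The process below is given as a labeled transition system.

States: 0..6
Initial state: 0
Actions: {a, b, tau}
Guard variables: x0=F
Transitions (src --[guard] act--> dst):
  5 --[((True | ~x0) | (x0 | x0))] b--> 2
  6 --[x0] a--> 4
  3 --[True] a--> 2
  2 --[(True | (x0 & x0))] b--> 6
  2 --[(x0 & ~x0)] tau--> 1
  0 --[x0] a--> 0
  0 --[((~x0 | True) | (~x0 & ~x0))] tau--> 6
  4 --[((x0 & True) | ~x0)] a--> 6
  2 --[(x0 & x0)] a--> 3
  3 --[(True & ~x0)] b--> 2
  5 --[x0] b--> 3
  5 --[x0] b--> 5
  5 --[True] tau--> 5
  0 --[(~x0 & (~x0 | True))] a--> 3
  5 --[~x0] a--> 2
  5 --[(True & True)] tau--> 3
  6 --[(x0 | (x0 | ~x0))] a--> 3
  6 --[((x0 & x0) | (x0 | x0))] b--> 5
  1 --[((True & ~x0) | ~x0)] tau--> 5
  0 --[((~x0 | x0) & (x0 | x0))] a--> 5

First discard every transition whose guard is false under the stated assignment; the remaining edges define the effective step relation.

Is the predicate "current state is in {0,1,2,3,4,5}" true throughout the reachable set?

Safe = {0,1,2,3,4,5}
R = {0,2,3,6}
  0: ok
  2: ok
  3: ok
  6: outside
counterexample path to 6: tau

Answer: INVARIANT VIOLATED at state 6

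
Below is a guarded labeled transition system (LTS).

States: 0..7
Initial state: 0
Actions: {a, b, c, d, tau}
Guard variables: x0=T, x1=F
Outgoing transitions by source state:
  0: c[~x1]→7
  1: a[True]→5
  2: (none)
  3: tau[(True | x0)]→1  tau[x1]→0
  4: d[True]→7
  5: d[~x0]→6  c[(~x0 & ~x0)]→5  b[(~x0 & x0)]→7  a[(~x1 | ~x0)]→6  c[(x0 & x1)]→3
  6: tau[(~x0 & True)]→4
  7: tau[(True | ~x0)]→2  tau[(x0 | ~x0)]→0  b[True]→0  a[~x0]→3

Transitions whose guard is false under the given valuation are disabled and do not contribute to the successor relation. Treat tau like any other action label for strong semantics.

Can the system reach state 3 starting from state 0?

Answer: UNREACHABLE

Trace:
Guard filter leaves 8 enabled edge(s).
L0 = {0}
L1 = {7}  total {0,7}
L2 = {2}  total {0,2,7}
R = {0,2,7}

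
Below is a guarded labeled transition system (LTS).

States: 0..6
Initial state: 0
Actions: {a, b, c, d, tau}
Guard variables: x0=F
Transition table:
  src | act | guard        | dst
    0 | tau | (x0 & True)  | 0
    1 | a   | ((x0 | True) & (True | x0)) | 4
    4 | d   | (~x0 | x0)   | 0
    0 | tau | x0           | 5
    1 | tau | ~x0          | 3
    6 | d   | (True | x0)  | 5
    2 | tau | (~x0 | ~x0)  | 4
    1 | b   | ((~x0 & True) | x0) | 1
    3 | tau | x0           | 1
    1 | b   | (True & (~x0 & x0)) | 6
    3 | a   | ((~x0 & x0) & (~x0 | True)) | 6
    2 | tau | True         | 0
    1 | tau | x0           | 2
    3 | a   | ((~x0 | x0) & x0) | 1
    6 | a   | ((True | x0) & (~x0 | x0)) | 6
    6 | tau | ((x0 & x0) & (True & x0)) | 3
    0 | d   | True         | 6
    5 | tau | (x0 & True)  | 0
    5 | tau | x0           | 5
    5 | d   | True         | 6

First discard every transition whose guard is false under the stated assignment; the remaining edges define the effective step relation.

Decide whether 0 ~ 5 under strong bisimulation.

Compute ~ classes (split until stable):
  round 0: {{0,1,2,3,4,5,6}}
  round 1: {{0,4,5},{1},{2},{3},{6}}
  round 2: {{0,5},{1},{2},{3},{4},{6}}
stable after 3 split(s): 6 block(s)
[0]={0,5}  [5]={0,5}

Answer: BISIMILAR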